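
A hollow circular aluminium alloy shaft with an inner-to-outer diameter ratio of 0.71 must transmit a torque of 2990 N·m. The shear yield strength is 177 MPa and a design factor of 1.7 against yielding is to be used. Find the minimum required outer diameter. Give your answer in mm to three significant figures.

d_o = 58.1 mm

τ_allow = 177/1.7 = 104.1 MPa.
For a hollow shaft τ = 16T/[πd_o³(1−k⁴)] with k = 0.71, so 1−k⁴ = 0.7459.
d_o³ = 16T/[π τ_allow (1−k⁴)] = 16×2990000/(π×104.1×0.7459) = 196100 mm³.
d_o = 58.10 mm.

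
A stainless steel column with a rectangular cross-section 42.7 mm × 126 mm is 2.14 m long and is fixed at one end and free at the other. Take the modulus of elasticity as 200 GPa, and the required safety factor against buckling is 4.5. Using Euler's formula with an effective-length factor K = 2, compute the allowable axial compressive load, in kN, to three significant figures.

Buckling occurs about the weak axis: I_min = h·b³/12 = 126×42.7³/12 = 817500 mm⁴ (b = 42.7 mm is the smaller dimension).
Effective length L_e = KL = 2×2.14 m = 4280 mm.
Euler critical load P_cr = π²EI/L_e² = π²×200000×817500/4280² = 88090 N.
P_allow = P_cr/n = 88090/4.5 = 19580 N.

P_allow = 19.6 kN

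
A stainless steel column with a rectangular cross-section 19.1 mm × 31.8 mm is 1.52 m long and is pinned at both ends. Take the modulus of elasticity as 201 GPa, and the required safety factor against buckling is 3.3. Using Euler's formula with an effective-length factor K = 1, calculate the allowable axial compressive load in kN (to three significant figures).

P_allow = 4.80 kN

Buckling occurs about the weak axis: I_min = h·b³/12 = 31.8×19.1³/12 = 18460 mm⁴ (b = 19.1 mm is the smaller dimension).
Effective length L_e = KL = 1×1.52 m = 1520 mm.
Euler critical load P_cr = π²EI/L_e² = π²×201000×18460/1520² = 15850 N.
P_allow = P_cr/n = 15850/3.3 = 4804 N.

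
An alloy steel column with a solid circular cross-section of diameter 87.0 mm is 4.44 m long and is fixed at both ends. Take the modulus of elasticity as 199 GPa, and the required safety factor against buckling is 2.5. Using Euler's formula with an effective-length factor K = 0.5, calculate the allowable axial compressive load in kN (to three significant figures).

I = πd⁴/64 = π×87.0⁴/64 = 2.812×10^6 mm⁴.
Effective length L_e = KL = 0.5×4.44 m = 2220 mm.
Euler critical load P_cr = π²EI/L_e² = π²×199000×2.812×10^6/2220² = 1.121×10^6 N.
P_allow = P_cr/n = 1.121×10^6/2.5 = 448300 N.

P_allow = 448 kN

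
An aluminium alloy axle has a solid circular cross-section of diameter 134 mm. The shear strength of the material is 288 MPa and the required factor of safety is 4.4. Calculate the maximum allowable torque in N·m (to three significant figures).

τ_allow = 288/4.4 = 65.45 MPa.
For a solid shaft T_allow = τ_allow·πd³/16; πd³/16 = π×134³/16 = 472400 mm³.
T_allow = 65.45×472400 = 3.092×10^7 N·mm = 30920 N·m.

T_allow = 30900 N·m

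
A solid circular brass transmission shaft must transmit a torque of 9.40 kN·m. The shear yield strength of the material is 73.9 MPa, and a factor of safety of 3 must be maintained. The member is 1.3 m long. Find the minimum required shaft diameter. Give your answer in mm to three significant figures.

Allowable shear stress τ_allow = 73.9/3 = 24.63 MPa.
For a solid shaft τ = 16T/(πd³), so d³ = 16T/(π τ_allow) = 16×9400000/(π×24.63) = 1.943×10^6 mm³.
d = (1.943×10^6)^(1/3) = 124.8 mm.

d = 125 mm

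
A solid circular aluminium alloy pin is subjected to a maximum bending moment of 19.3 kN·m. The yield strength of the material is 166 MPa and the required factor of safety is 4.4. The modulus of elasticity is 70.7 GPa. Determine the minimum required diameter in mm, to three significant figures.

σ_allow = 166/4.4 = 37.73 MPa.
For a solid circular section σ = 32M/(πd³), so d³ = 32M/(π σ_allow) = 32×1.9300×10^7/(π×37.73) = 5.211×10^6 mm³.
d = 173.4 mm.

d = 173 mm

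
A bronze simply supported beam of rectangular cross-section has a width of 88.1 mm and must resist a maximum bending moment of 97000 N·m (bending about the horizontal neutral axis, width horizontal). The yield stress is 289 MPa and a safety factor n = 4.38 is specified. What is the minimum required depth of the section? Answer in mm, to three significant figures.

σ_allow = 289/4.38 = 65.98 MPa.
For a rectangular section σ = 6M/(bh²), so h² = 6M/(b σ_allow) = 6×9.7000×10^7/(88.1×65.98) = 100100 mm².
h = 316.4 mm.

h = 316 mm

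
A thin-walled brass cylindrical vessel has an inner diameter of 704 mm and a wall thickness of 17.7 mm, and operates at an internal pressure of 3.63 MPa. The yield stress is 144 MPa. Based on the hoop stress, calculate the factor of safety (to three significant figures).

n = 1.99

σ_h = pD/(2t) = 3.63×704/(2×17.7) = 72.19 MPa.
n = 144/72.19 = 1.995.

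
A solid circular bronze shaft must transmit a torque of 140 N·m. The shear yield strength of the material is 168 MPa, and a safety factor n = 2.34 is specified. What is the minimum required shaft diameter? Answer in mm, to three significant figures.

d = 21.5 mm

Allowable shear stress τ_allow = 168/2.34 = 71.79 MPa.
For a solid shaft τ = 16T/(πd³), so d³ = 16T/(π τ_allow) = 16×140000/(π×71.79) = 9931 mm³.
d = (9931)^(1/3) = 21.49 mm.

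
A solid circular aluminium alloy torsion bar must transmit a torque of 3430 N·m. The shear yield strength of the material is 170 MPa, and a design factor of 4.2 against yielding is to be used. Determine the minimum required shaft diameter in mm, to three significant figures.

d = 75.6 mm

Allowable shear stress τ_allow = 170/4.2 = 40.48 MPa.
For a solid shaft τ = 16T/(πd³), so d³ = 16T/(π τ_allow) = 16×3430000/(π×40.48) = 431600 mm³.
d = (431600)^(1/3) = 75.57 mm.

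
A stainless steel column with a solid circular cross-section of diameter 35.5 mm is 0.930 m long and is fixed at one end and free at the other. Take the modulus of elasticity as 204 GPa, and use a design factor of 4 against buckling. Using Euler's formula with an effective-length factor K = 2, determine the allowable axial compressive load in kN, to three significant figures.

P_allow = 11.3 kN

I = πd⁴/64 = π×35.5⁴/64 = 77960 mm⁴.
Effective length L_e = KL = 2×0.930 m = 1860 mm.
Euler critical load P_cr = π²EI/L_e² = π²×204000×77960/1860² = 45370 N.
P_allow = P_cr/n = 45370/4 = 11340 N.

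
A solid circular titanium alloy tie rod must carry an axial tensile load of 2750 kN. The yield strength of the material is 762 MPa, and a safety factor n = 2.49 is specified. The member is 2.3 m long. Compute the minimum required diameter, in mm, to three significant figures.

Allowable stress σ_allow = 762/2.49 = 306.0 MPa.
Required area A = F/σ_allow = 2750000/306.0 = 8986 mm².
A = πd²/4 → d = √(4A/π) = 107.0 mm.

d = 107 mm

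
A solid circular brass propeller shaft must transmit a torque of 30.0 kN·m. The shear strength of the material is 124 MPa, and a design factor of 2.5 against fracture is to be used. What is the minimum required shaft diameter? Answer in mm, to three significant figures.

Allowable shear stress τ_allow = 124/2.5 = 49.60 MPa.
For a solid shaft τ = 16T/(πd³), so d³ = 16T/(π τ_allow) = 16×3.0000×10^7/(π×49.60) = 3.080×10^6 mm³.
d = (3.080×10^6)^(1/3) = 145.5 mm.

d = 146 mm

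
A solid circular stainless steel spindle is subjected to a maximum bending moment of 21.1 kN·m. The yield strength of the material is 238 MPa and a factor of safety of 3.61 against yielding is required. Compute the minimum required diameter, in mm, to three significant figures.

σ_allow = 238/3.61 = 65.93 MPa.
For a solid circular section σ = 32M/(πd³), so d³ = 32M/(π σ_allow) = 32×2.1100×10^7/(π×65.93) = 3.260×10^6 mm³.
d = 148.3 mm.

d = 148 mm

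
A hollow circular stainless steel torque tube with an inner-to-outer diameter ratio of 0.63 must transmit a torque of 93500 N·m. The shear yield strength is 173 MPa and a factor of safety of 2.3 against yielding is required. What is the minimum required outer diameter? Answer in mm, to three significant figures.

d_o = 196 mm

τ_allow = 173/2.3 = 75.22 MPa.
For a hollow shaft τ = 16T/[πd_o³(1−k⁴)] with k = 0.63, so 1−k⁴ = 0.8425.
d_o³ = 16T/[π τ_allow (1−k⁴)] = 16×9.3500×10^7/(π×75.22×0.8425) = 7.515×10^6 mm³.
d_o = 195.9 mm.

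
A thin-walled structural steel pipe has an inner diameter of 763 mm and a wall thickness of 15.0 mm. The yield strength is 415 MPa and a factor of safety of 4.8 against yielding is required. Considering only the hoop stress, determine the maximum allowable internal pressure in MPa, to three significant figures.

σ_allow = 415/4.8 = 86.46 MPa.
σ_h = pD/(2t) → p_allow = 2σ_allow t/D = 2×86.46×15.0/763 = 3.399 MPa.

p_allow = 3.40 MPa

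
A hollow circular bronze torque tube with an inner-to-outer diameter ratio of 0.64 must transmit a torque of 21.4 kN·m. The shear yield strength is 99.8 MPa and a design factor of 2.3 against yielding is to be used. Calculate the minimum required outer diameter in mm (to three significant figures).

τ_allow = 99.8/2.3 = 43.39 MPa.
For a hollow shaft τ = 16T/[πd_o³(1−k⁴)] with k = 0.64, so 1−k⁴ = 0.8322.
d_o³ = 16T/[π τ_allow (1−k⁴)] = 16×2.1400×10^7/(π×43.39×0.8322) = 3.018×10^6 mm³.
d_o = 144.5 mm.

d_o = 145 mm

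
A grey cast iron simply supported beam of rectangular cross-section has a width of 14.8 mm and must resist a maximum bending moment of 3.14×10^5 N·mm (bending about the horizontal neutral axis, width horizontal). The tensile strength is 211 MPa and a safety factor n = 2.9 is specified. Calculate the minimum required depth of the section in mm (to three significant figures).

h = 41.8 mm

σ_allow = 211/2.9 = 72.76 MPa.
For a rectangular section σ = 6M/(bh²), so h² = 6M/(b σ_allow) = 6×314000/(14.8×72.76) = 1750 mm².
h = 41.83 mm.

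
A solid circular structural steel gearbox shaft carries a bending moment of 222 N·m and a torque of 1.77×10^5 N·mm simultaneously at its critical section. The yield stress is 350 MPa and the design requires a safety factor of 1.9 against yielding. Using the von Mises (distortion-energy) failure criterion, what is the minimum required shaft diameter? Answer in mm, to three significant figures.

σ_allow = σ_y/n = 350/1.9 = 184.2 MPa.
For a solid shaft σ_b = 32M/(πd³) and τ = 16T/(πd³), so the von Mises stress is σ' = (16/πd³)·√(4M²+3T²).
√(4M²+3T²) = √(4×(222000)² + 3×(177000)²) = 539600 N·mm.
d³ = 16×539600/(π×184.2) = 14920 mm³.
d = 24.62 mm.

d = 24.6 mm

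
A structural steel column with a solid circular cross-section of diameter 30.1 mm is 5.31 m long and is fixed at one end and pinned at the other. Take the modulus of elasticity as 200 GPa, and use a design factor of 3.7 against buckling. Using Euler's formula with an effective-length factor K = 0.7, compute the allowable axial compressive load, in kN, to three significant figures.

P_allow = 1.56 kN

I = πd⁴/64 = π×30.1⁴/64 = 40290 mm⁴.
Effective length L_e = KL = 0.7×5.31 m = 3717 mm.
Euler critical load P_cr = π²EI/L_e² = π²×200000×40290/3717² = 5757 N.
P_allow = P_cr/n = 5757/3.7 = 1556 N.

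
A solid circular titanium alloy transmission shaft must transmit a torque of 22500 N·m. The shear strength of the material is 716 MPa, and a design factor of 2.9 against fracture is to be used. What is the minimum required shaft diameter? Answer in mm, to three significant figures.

d = 77.4 mm

Allowable shear stress τ_allow = 716/2.9 = 246.9 MPa.
For a solid shaft τ = 16T/(πd³), so d³ = 16T/(π τ_allow) = 16×2.2500×10^7/(π×246.9) = 464100 mm³.
d = (464100)^(1/3) = 77.42 mm.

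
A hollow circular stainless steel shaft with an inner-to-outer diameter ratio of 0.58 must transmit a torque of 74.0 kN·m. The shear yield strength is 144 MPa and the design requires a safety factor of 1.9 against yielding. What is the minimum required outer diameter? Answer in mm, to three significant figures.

d_o = 178 mm

τ_allow = 144/1.9 = 75.79 MPa.
For a hollow shaft τ = 16T/[πd_o³(1−k⁴)] with k = 0.58, so 1−k⁴ = 0.8868.
d_o³ = 16T/[π τ_allow (1−k⁴)] = 16×7.4000×10^7/(π×75.79×0.8868) = 5.607×10^6 mm³.
d_o = 177.7 mm.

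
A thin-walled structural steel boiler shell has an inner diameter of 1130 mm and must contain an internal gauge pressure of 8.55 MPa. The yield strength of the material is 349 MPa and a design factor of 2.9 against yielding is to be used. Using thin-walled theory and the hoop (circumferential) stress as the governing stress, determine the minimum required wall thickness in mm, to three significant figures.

t = 40.1 mm

σ_allow = 349/2.9 = 120.3 MPa.
Hoop stress σ_h = pD/(2t), so t = pD/(2σ_allow) = 8.55×1130/(2×120.3) = 40.14 mm.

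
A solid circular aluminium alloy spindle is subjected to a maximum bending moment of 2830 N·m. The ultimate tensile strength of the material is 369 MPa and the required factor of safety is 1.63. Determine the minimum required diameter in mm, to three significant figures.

d = 50.3 mm

σ_allow = 369/1.63 = 226.4 MPa.
For a solid circular section σ = 32M/(πd³), so d³ = 32M/(π σ_allow) = 32×2830000/(π×226.4) = 127300 mm³.
d = 50.31 mm.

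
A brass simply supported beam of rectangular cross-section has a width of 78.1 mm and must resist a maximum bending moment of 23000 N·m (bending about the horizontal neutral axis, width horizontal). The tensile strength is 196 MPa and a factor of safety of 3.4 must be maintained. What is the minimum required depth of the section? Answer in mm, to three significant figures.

h = 175 mm

σ_allow = 196/3.4 = 57.65 MPa.
For a rectangular section σ = 6M/(bh²), so h² = 6M/(b σ_allow) = 6×2.3000×10^7/(78.1×57.65) = 30650 mm².
h = 175.1 mm.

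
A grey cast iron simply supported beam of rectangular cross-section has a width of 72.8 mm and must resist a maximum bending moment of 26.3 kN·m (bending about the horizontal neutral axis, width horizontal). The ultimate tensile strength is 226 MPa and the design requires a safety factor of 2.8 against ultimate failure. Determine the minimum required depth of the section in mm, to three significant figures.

h = 164 mm

σ_allow = 226/2.8 = 80.71 MPa.
For a rectangular section σ = 6M/(bh²), so h² = 6M/(b σ_allow) = 6×2.6300×10^7/(72.8×80.71) = 26860 mm².
h = 163.9 mm.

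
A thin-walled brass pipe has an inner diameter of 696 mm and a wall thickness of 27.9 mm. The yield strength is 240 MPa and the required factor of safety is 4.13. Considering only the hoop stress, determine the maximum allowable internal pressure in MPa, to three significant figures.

p_allow = 4.66 MPa

σ_allow = 240/4.13 = 58.11 MPa.
σ_h = pD/(2t) → p_allow = 2σ_allow t/D = 2×58.11×27.9/696 = 4.659 MPa.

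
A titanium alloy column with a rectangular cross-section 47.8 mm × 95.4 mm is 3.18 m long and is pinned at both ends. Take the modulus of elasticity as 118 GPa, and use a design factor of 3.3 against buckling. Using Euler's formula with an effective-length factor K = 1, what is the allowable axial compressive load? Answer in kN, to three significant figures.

Buckling occurs about the weak axis: I_min = h·b³/12 = 95.4×47.8³/12 = 868300 mm⁴ (b = 47.8 mm is the smaller dimension).
Effective length L_e = KL = 1×3.18 m = 3180 mm.
Euler critical load P_cr = π²EI/L_e² = π²×118000×868300/3180² = 100000 N.
P_allow = P_cr/n = 100000/3.3 = 30300 N.

P_allow = 30.3 kN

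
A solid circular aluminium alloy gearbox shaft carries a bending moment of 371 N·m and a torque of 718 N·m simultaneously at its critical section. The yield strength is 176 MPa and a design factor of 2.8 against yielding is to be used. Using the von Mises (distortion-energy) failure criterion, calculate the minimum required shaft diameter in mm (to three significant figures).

σ_allow = σ_y/n = 176/2.8 = 62.86 MPa.
For a solid shaft σ_b = 32M/(πd³) and τ = 16T/(πd³), so the von Mises stress is σ' = (16/πd³)·√(4M²+3T²).
√(4M²+3T²) = √(4×(371000)² + 3×(718000)²) = 1.448×10^6 N·mm.
d³ = 16×1.448×10^6/(π×62.86) = 117300 mm³.
d = 48.96 mm.

d = 49.0 mm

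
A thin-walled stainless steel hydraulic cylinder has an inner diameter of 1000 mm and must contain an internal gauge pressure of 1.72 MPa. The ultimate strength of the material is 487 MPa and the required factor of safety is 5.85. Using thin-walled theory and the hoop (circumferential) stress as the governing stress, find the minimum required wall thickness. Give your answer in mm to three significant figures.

σ_allow = 487/5.85 = 83.25 MPa.
Hoop stress σ_h = pD/(2t), so t = pD/(2σ_allow) = 1.72×1000/(2×83.25) = 10.33 mm.

t = 10.3 mm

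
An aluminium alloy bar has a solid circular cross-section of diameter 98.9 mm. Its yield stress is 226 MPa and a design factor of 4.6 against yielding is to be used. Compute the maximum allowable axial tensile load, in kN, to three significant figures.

σ_allow = 226/4.6 = 49.13 MPa.
A = πd²/4 = π×98.9²/4 = 7682 mm².
F_allow = σ_allow × A = 49.13×7682 = 377400 N.

F_allow = 377 kN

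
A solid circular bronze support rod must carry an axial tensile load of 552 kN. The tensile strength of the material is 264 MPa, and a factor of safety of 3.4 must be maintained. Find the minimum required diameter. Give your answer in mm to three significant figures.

Allowable stress σ_allow = 264/3.4 = 77.65 MPa.
Required area A = F/σ_allow = 552000/77.65 = 7109 mm².
A = πd²/4 → d = √(4A/π) = 95.14 mm.

d = 95.1 mm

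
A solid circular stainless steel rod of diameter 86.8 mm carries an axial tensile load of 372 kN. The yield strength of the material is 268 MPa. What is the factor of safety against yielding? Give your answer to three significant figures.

A = πd²/4 = 5917 mm².
σ = F/A = 372000/5917 = 62.87 MPa.
n = 268/62.87 = 4.263.

n = 4.26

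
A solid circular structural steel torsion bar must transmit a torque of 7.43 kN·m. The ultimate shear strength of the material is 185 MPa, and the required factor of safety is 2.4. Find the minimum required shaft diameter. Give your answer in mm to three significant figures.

d = 78.9 mm

Allowable shear stress τ_allow = 185/2.4 = 77.08 MPa.
For a solid shaft τ = 16T/(πd³), so d³ = 16T/(π τ_allow) = 16×7430000/(π×77.08) = 490900 mm³.
d = (490900)^(1/3) = 78.89 mm.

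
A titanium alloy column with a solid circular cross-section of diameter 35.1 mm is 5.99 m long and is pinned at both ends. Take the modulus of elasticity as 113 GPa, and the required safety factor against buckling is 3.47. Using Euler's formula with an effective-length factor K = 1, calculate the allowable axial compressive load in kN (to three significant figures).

P_allow = 0.667 kN

I = πd⁴/64 = π×35.1⁴/64 = 74510 mm⁴.
Effective length L_e = KL = 1×5.99 m = 5990 mm.
Euler critical load P_cr = π²EI/L_e² = π²×113000×74510/5990² = 2316 N.
P_allow = P_cr/n = 2316/3.47 = 667.4 N.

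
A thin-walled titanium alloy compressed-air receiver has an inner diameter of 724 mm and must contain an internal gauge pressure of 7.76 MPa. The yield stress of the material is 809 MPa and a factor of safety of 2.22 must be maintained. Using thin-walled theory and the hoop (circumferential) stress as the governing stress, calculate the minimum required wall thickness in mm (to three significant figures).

t = 7.71 mm

σ_allow = 809/2.22 = 364.4 MPa.
Hoop stress σ_h = pD/(2t), so t = pD/(2σ_allow) = 7.76×724/(2×364.4) = 7.709 mm.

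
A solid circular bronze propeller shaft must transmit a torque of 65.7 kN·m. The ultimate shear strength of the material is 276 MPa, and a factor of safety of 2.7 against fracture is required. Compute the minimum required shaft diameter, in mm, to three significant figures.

d = 148 mm

Allowable shear stress τ_allow = 276/2.7 = 102.2 MPa.
For a solid shaft τ = 16T/(πd³), so d³ = 16T/(π τ_allow) = 16×6.5700×10^7/(π×102.2) = 3.273×10^6 mm³.
d = (3.273×10^6)^(1/3) = 148.5 mm.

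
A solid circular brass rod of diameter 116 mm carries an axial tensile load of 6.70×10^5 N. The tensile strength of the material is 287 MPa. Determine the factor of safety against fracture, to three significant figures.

A = πd²/4 = 10570 mm².
σ = F/A = 670000/10570 = 63.40 MPa.
n = 287/63.40 = 4.527.

n = 4.53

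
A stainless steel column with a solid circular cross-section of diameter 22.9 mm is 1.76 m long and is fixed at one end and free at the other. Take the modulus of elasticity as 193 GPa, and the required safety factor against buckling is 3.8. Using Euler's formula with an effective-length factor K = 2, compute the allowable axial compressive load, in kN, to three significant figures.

P_allow = 0.546 kN

I = πd⁴/64 = π×22.9⁴/64 = 13500 mm⁴.
Effective length L_e = KL = 2×1.76 m = 3520 mm.
Euler critical load P_cr = π²EI/L_e² = π²×193000×13500/3520² = 2075 N.
P_allow = P_cr/n = 2075/3.8 = 546.1 N.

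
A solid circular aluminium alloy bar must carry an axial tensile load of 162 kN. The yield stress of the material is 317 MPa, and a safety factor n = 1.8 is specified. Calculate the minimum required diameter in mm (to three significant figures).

d = 34.2 mm

Allowable stress σ_allow = 317/1.8 = 176.1 MPa.
Required area A = F/σ_allow = 162000/176.1 = 919.9 mm².
A = πd²/4 → d = √(4A/π) = 34.22 mm.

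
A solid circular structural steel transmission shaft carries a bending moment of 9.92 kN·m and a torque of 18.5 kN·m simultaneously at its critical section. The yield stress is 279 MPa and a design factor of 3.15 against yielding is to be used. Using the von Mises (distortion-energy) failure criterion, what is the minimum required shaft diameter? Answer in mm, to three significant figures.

d = 129 mm

σ_allow = σ_y/n = 279/3.15 = 88.57 MPa.
For a solid shaft σ_b = 32M/(πd³) and τ = 16T/(πd³), so the von Mises stress is σ' = (16/πd³)·√(4M²+3T²).
√(4M²+3T²) = √(4×(9.920×10^6)² + 3×(1.850×10^7)²) = 3.769×10^7 N·mm.
d³ = 16×3.769×10^7/(π×88.57) = 2.167×10^6 mm³.
d = 129.4 mm.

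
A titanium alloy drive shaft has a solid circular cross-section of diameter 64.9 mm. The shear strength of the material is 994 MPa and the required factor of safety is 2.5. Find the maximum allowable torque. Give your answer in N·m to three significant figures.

τ_allow = 994/2.5 = 397.6 MPa.
For a solid shaft T_allow = τ_allow·πd³/16; πd³/16 = π×64.9³/16 = 53670 mm³.
T_allow = 397.6×53670 = 2.134×10^7 N·mm = 21340 N·m.

T_allow = 21300 N·m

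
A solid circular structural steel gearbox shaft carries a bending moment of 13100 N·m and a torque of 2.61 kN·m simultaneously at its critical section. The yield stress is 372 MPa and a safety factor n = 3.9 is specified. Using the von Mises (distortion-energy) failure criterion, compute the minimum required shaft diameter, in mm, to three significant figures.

σ_allow = σ_y/n = 372/3.9 = 95.38 MPa.
For a solid shaft σ_b = 32M/(πd³) and τ = 16T/(πd³), so the von Mises stress is σ' = (16/πd³)·√(4M²+3T²).
√(4M²+3T²) = √(4×(1.310×10^7)² + 3×(2.610×10^6)²) = 2.659×10^7 N·mm.
d³ = 16×2.659×10^7/(π×95.38) = 1.420×10^6 mm³.
d = 112.4 mm.

d = 112 mm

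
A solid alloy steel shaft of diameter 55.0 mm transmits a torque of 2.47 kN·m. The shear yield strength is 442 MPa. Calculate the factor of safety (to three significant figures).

n = 5.85

τ = 16T/(πd³) = 16×2470000/(π×55.0³) = 75.61 MPa.
n = τ_limit/τ = 442/75.61 = 5.846.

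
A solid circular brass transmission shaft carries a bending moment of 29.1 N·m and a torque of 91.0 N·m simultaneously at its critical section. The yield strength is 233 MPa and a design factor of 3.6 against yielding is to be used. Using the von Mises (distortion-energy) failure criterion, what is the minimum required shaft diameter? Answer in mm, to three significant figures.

σ_allow = σ_y/n = 233/3.6 = 64.72 MPa.
For a solid shaft σ_b = 32M/(πd³) and τ = 16T/(πd³), so the von Mises stress is σ' = (16/πd³)·√(4M²+3T²).
√(4M²+3T²) = √(4×(29100)² + 3×(91000)²) = 168000 N·mm.
d³ = 16×168000/(π×64.72) = 13220 mm³.
d = 23.65 mm.

d = 23.6 mm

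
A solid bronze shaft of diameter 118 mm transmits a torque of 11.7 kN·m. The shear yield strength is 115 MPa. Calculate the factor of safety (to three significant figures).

n = 3.17

τ = 16T/(πd³) = 16×1.1700×10^7/(π×118³) = 36.27 MPa.
n = τ_limit/τ = 115/36.27 = 3.171.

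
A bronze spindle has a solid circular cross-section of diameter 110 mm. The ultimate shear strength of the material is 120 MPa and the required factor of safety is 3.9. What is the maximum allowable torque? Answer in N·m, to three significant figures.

τ_allow = 120/3.9 = 30.77 MPa.
For a solid shaft T_allow = τ_allow·πd³/16; πd³/16 = π×110³/16 = 261300 mm³.
T_allow = 30.77×261300 = 8.041×10^6 N·mm = 8041 N·m.

T_allow = 8040 N·m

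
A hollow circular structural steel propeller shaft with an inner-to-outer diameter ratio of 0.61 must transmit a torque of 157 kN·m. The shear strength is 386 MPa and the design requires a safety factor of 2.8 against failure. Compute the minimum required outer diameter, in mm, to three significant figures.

τ_allow = 386/2.8 = 137.9 MPa.
For a hollow shaft τ = 16T/[πd_o³(1−k⁴)] with k = 0.61, so 1−k⁴ = 0.8615.
d_o³ = 16T/[π τ_allow (1−k⁴)] = 16×1.5700×10^8/(π×137.9×0.8615) = 6.732×10^6 mm³.
d_o = 188.8 mm.

d_o = 189 mm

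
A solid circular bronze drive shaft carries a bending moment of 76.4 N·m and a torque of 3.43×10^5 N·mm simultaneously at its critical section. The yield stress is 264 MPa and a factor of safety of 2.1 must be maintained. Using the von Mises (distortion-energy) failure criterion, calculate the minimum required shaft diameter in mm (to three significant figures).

σ_allow = σ_y/n = 264/2.1 = 125.7 MPa.
For a solid shaft σ_b = 32M/(πd³) and τ = 16T/(πd³), so the von Mises stress is σ' = (16/πd³)·√(4M²+3T²).
√(4M²+3T²) = √(4×(76400)² + 3×(343000)²) = 613400 N·mm.
d³ = 16×613400/(π×125.7) = 24850 mm³.
d = 29.18 mm.

d = 29.2 mm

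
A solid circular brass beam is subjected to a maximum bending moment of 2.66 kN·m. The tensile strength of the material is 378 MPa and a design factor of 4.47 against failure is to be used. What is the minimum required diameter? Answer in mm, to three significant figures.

d = 68.4 mm

σ_allow = 378/4.47 = 84.56 MPa.
For a solid circular section σ = 32M/(πd³), so d³ = 32M/(π σ_allow) = 32×2660000/(π×84.56) = 320400 mm³.
d = 68.43 mm.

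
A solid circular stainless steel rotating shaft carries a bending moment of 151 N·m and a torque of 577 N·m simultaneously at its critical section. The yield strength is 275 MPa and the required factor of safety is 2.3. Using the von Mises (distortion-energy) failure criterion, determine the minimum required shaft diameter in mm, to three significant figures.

σ_allow = σ_y/n = 275/2.3 = 119.6 MPa.
For a solid shaft σ_b = 32M/(πd³) and τ = 16T/(πd³), so the von Mises stress is σ' = (16/πd³)·√(4M²+3T²).
√(4M²+3T²) = √(4×(151000)² + 3×(577000)²) = 1.044×10^6 N·mm.
d³ = 16×1.044×10^6/(π×119.6) = 44470 mm³.
d = 35.43 mm.

d = 35.4 mm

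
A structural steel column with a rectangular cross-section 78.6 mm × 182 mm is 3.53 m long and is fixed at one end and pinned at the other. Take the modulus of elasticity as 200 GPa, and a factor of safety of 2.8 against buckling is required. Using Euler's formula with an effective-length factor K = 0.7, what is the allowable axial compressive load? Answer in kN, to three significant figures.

P_allow = 850 kN

Buckling occurs about the weak axis: I_min = h·b³/12 = 182×78.6³/12 = 7.365×10^6 mm⁴ (b = 78.6 mm is the smaller dimension).
Effective length L_e = KL = 0.7×3.53 m = 2471 mm.
Euler critical load P_cr = π²EI/L_e² = π²×200000×7.365×10^6/2471² = 2.381×10^6 N.
P_allow = P_cr/n = 2.381×10^6/2.8 = 850300 N.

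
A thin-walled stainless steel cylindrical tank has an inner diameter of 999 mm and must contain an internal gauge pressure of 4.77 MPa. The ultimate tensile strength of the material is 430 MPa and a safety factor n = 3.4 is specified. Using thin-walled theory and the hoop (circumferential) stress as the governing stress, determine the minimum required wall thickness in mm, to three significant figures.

σ_allow = 430/3.4 = 126.5 MPa.
Hoop stress σ_h = pD/(2t), so t = pD/(2σ_allow) = 4.77×999/(2×126.5) = 18.84 mm.

t = 18.8 mm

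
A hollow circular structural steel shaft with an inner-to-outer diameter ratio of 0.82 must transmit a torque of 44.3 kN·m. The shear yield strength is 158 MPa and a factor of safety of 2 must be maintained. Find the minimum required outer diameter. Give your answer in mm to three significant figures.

τ_allow = 158/2 = 79.00 MPa.
For a hollow shaft τ = 16T/[πd_o³(1−k⁴)] with k = 0.82, so 1−k⁴ = 0.5479.
d_o³ = 16T/[π τ_allow (1−k⁴)] = 16×4.4300×10^7/(π×79.00×0.5479) = 5.213×10^6 mm³.
d_o = 173.4 mm.

d_o = 173 mm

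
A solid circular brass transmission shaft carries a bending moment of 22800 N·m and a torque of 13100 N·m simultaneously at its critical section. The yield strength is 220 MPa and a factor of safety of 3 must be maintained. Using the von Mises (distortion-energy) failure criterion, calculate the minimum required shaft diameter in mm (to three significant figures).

σ_allow = σ_y/n = 220/3 = 73.33 MPa.
For a solid shaft σ_b = 32M/(πd³) and τ = 16T/(πd³), so the von Mises stress is σ' = (16/πd³)·√(4M²+3T²).
√(4M²+3T²) = √(4×(2.280×10^7)² + 3×(1.310×10^7)²) = 5.093×10^7 N·mm.
d³ = 16×5.093×10^7/(π×73.33) = 3.537×10^6 mm³.
d = 152.4 mm.

d = 152 mm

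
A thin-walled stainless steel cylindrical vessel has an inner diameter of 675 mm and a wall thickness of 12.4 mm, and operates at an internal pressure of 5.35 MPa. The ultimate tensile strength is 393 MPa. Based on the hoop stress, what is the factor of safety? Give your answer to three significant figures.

n = 2.70

σ_h = pD/(2t) = 5.35×675/(2×12.4) = 145.6 MPa.
n = 393/145.6 = 2.699.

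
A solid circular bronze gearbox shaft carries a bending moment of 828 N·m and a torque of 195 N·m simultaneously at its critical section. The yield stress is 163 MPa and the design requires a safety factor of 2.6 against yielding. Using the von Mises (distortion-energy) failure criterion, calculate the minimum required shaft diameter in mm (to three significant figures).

d = 51.6 mm

σ_allow = σ_y/n = 163/2.6 = 62.69 MPa.
For a solid shaft σ_b = 32M/(πd³) and τ = 16T/(πd³), so the von Mises stress is σ' = (16/πd³)·√(4M²+3T²).
√(4M²+3T²) = √(4×(828000)² + 3×(195000)²) = 1.690×10^6 N·mm.
d³ = 16×1.690×10^6/(π×62.69) = 137300 mm³.
d = 51.59 mm.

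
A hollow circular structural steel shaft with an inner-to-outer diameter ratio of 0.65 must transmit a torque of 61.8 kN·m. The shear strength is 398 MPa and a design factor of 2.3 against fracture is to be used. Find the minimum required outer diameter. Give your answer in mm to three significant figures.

d_o = 130 mm

τ_allow = 398/2.3 = 173.0 MPa.
For a hollow shaft τ = 16T/[πd_o³(1−k⁴)] with k = 0.65, so 1−k⁴ = 0.8215.
d_o³ = 16T/[π τ_allow (1−k⁴)] = 16×6.1800×10^7/(π×173.0×0.8215) = 2.214×10^6 mm³.
d_o = 130.3 mm.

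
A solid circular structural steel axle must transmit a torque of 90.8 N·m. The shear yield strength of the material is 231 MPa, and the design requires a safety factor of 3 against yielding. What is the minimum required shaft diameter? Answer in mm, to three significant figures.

Allowable shear stress τ_allow = 231/3 = 77.00 MPa.
For a solid shaft τ = 16T/(πd³), so d³ = 16T/(π τ_allow) = 16×90800/(π×77.00) = 6006 mm³.
d = (6006)^(1/3) = 18.18 mm.

d = 18.2 mm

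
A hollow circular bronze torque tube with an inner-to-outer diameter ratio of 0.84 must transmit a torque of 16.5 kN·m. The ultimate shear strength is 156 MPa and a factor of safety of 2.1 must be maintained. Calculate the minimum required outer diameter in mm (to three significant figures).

d_o = 131 mm

τ_allow = 156/2.1 = 74.29 MPa.
For a hollow shaft τ = 16T/[πd_o³(1−k⁴)] with k = 0.84, so 1−k⁴ = 0.5021.
d_o³ = 16T/[π τ_allow (1−k⁴)] = 16×1.6500×10^7/(π×74.29×0.5021) = 2.253×10^6 mm³.
d_o = 131.1 mm.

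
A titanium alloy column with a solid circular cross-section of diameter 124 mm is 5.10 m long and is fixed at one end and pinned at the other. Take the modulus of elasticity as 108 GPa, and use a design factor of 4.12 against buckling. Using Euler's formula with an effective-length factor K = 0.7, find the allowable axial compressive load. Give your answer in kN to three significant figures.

I = πd⁴/64 = π×124⁴/64 = 1.161×10^7 mm⁴.
Effective length L_e = KL = 0.7×5.10 m = 3570 mm.
Euler critical load P_cr = π²EI/L_e² = π²×108000×1.161×10^7/3570² = 970600 N.
P_allow = P_cr/n = 970600/4.12 = 235600 N.

P_allow = 236 kN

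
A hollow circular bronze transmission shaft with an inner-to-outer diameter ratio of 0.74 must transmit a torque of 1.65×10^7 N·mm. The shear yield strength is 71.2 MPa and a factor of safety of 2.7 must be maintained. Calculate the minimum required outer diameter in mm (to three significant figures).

τ_allow = 71.2/2.7 = 26.37 MPa.
For a hollow shaft τ = 16T/[πd_o³(1−k⁴)] with k = 0.74, so 1−k⁴ = 0.7001.
d_o³ = 16T/[π τ_allow (1−k⁴)] = 16×1.6500×10^7/(π×26.37×0.7001) = 4.552×10^6 mm³.
d_o = 165.7 mm.

d_o = 166 mm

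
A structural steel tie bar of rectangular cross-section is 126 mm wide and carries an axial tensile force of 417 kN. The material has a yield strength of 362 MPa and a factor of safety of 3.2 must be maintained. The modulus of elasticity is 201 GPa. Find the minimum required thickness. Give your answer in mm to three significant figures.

t = 29.3 mm

σ_allow = 362/3.2 = 113.1 MPa.
Required area A = F/σ_allow = 417000/113.1 = 3686 mm².
t = A/w = 3686/126 = 29.26 mm.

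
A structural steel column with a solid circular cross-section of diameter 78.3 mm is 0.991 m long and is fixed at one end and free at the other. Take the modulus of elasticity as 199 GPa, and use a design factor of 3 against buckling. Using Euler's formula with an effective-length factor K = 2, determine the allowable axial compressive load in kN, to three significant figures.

I = πd⁴/64 = π×78.3⁴/64 = 1.845×10^6 mm⁴.
Effective length L_e = KL = 2×0.991 m = 1982 mm.
Euler critical load P_cr = π²EI/L_e² = π²×199000×1.845×10^6/1982² = 922500 N.
P_allow = P_cr/n = 922500/3 = 307500 N.

P_allow = 307 kN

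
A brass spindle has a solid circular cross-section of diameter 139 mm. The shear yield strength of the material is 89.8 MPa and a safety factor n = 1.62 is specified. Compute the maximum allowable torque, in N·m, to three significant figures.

T_allow = 29200 N·m

τ_allow = 89.8/1.62 = 55.43 MPa.
For a solid shaft T_allow = τ_allow·πd³/16; πd³/16 = π×139³/16 = 527300 mm³.
T_allow = 55.43×527300 = 2.923×10^7 N·mm = 29230 N·m.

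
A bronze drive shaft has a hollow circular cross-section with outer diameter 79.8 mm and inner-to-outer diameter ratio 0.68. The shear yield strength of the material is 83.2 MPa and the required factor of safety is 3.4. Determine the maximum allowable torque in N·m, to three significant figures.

τ_allow = 83.2/3.4 = 24.47 MPa.
For a hollow shaft T_allow = τ_allow·πd_o³(1−k⁴)/16 with 1−k⁴ = 0.7862, so πd_o³(1−k⁴)/16 = 78440 mm³.
T_allow = 24.47×78440 = 1.920×10^6 N·mm = 1920 N·m.

T_allow = 1920 N·m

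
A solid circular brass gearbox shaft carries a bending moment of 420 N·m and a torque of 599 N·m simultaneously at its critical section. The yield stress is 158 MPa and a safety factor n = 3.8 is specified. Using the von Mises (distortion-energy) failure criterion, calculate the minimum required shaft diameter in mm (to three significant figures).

d = 54.7 mm

σ_allow = σ_y/n = 158/3.8 = 41.58 MPa.
For a solid shaft σ_b = 32M/(πd³) and τ = 16T/(πd³), so the von Mises stress is σ' = (16/πd³)·√(4M²+3T²).
√(4M²+3T²) = √(4×(420000)² + 3×(599000)²) = 1.335×10^6 N·mm.
d³ = 16×1.335×10^6/(π×41.58) = 163500 mm³.
d = 54.68 mm.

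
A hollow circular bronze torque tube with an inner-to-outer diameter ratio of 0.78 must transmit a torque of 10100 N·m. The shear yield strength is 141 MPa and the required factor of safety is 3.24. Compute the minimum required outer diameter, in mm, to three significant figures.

τ_allow = 141/3.24 = 43.52 MPa.
For a hollow shaft τ = 16T/[πd_o³(1−k⁴)] with k = 0.78, so 1−k⁴ = 0.6298.
d_o³ = 16T/[π τ_allow (1−k⁴)] = 16×1.0100×10^7/(π×43.52×0.6298) = 1.877×10^6 mm³.
d_o = 123.3 mm.

d_o = 123 mm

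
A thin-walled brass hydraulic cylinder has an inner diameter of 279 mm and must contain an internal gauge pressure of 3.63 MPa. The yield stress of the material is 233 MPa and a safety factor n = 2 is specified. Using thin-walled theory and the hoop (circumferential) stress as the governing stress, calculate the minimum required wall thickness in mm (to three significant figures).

σ_allow = 233/2 = 116.5 MPa.
Hoop stress σ_h = pD/(2t), so t = pD/(2σ_allow) = 3.63×279/(2×116.5) = 4.347 mm.

t = 4.35 mm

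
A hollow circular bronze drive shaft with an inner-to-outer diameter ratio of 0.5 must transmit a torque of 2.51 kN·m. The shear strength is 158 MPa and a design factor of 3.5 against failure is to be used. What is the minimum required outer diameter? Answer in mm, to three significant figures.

d_o = 67.1 mm

τ_allow = 158/3.5 = 45.14 MPa.
For a hollow shaft τ = 16T/[πd_o³(1−k⁴)] with k = 0.5, so 1−k⁴ = 0.9375.
d_o³ = 16T/[π τ_allow (1−k⁴)] = 16×2510000/(π×45.14×0.9375) = 302100 mm³.
d_o = 67.10 mm.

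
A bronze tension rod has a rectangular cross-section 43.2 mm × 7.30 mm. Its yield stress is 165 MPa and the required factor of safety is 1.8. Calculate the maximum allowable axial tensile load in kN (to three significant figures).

F_allow = 28.9 kN

σ_allow = 165/1.8 = 91.67 MPa.
A = 43.2×7.30 = 315.4 mm².
F_allow = σ_allow × A = 91.67×315.4 = 28910 N.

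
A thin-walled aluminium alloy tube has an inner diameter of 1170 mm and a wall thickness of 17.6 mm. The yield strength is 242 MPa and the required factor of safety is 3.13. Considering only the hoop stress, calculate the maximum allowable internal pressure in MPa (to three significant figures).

p_allow = 2.33 MPa

σ_allow = 242/3.13 = 77.32 MPa.
σ_h = pD/(2t) → p_allow = 2σ_allow t/D = 2×77.32×17.6/1170 = 2.326 MPa.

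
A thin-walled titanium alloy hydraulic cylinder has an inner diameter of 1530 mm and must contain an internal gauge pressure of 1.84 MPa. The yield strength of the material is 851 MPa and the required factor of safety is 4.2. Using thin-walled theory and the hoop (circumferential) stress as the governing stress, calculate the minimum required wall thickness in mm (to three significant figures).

t = 6.95 mm

σ_allow = 851/4.2 = 202.6 MPa.
Hoop stress σ_h = pD/(2t), so t = pD/(2σ_allow) = 1.84×1530/(2×202.6) = 6.947 mm.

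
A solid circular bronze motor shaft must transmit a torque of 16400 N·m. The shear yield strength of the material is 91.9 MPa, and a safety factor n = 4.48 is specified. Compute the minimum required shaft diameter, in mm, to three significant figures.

Allowable shear stress τ_allow = 91.9/4.48 = 20.51 MPa.
For a solid shaft τ = 16T/(πd³), so d³ = 16T/(π τ_allow) = 16×1.6400×10^7/(π×20.51) = 4.072×10^6 mm³.
d = (4.072×10^6)^(1/3) = 159.7 mm.

d = 160 mm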